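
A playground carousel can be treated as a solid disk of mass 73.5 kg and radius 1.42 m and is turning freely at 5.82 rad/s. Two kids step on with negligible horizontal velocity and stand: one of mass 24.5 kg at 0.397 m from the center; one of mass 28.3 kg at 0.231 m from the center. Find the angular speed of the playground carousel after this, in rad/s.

No external torque acts about the center; L_before = L_after.
I_p = ½(73.5)(1.42)² = 74.10 kg·m².
Added inertia Σmr² = (24.5)(0.397)² + (28.3)(0.231)² = 5.372 kg·m²; I_f = 74.10 + 5.372 = 79.47 kg·m².
ω_f = I_p ω_i / I_f = (74.10)(5.82) / 79.47 = 5.427 rad/s.

ω_f ≈ 5.43 rad/s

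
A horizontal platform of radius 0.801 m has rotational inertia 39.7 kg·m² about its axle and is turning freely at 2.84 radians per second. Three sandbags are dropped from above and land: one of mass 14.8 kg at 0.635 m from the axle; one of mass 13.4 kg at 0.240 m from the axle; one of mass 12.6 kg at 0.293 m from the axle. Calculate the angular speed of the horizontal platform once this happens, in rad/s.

ω_f ≈ 2.37 rad/s

The added mass arrives with no angular momentum about the axle, and any external torque about the axle is negligible, so the system's angular momentum is conserved.
Added inertia Σmr² = (14.8)(0.635)² + (13.4)(0.240)² + (12.6)(0.293)² = 7.821 kg·m²; I_f = 39.70 + 7.821 = 47.52 kg·m².
ω_f = I_p ω_i / I_f = (39.70)(2.84) / 47.52 = 2.373 rad/s.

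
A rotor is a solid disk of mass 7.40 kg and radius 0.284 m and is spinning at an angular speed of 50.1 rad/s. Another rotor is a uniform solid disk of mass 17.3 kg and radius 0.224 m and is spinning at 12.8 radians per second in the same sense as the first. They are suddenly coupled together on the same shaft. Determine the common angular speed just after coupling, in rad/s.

|ω_f| ≈ 28.0 rad/s

The coupling torques are internal; angular momentum about the shared axis is conserved.
Moments of inertia: I_A = ½(7.40)(0.284)² = 0.2984 kg·m²; I_B = ½(17.3)(0.224)² = 0.4340 kg·m².
Taking A's sense as positive: L = (0.2984)(50.1) + (0.4340)(12.8) = 20.51 kg·m²·rad/s.
Combined I = 0.2984 + 0.4340 = 0.7324 kg·m².
ω_f = L / I = 20.51 / 0.7324 = 28.00 rad/s.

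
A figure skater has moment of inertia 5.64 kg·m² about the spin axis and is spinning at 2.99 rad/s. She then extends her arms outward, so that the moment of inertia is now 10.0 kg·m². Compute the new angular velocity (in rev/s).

No external torque acts about the spin axis, so angular momentum is conserved.
ω₂ = I₁ω₁ / I₂ = (5.640)(2.99 rad/s) / (10.00) = 1.686 rad/s = 0.2684 rev/s.

ω₂ ≈ 0.268 rev/s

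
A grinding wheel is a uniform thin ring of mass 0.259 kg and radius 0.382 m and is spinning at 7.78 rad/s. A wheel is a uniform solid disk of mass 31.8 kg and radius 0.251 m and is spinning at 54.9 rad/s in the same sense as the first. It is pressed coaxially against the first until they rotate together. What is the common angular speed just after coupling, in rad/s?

|ω_f| ≈ 53.2 rad/s

No external torque acts about the common axis, so total angular momentum is conserved.
Moments of inertia: I_A = (0.259)(0.382)² = 0.03779 kg·m²; I_B = ½(31.8)(0.251)² = 1.002 kg·m².
Taking A's sense as positive: L = (0.03779)(7.78) + (1.002)(54.9) = 55.29 kg·m²·rad/s.
Combined I = 0.03779 + 1.002 = 1.040 kg·m².
ω_f = L / I = 55.29 / 1.040 = 53.19 rad/s.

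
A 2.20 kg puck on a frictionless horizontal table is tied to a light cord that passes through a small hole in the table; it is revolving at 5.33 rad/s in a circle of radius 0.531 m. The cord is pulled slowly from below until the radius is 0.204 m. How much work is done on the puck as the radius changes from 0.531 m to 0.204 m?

No torque about the axis ⇒ m r₁² ω₁ = m r₂² ω₂.
ω₂ = ω₁ (r₁/r₂)² = (5.33)(0.531/0.204)² = 36.11 rad/s.
W = ΔKE = ½m(v₂² − v₁²) = 50.89 J.

W ≈ 50.9 J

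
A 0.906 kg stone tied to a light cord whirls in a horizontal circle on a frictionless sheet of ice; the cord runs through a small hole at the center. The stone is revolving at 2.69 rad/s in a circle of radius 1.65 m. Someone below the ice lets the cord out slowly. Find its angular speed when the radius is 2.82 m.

ω₂ ≈ 0.921 rad/s

The constraining force is radial, so m r² ω about the center is conserved.
ω₂ = ω₁ (r₁/r₂)² = (2.69)(1.65/2.82)² = 0.9209 rad/s.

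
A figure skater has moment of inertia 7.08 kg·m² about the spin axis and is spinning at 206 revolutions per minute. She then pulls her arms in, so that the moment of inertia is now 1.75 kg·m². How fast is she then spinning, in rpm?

No external torque acts about the spin axis, so angular momentum is conserved.
ω₂ = I₁ω₁ / I₂ = (7.080)(206 rpm) / (1.750) = 833.4 rpm.

ω₂ ≈ 833 rpm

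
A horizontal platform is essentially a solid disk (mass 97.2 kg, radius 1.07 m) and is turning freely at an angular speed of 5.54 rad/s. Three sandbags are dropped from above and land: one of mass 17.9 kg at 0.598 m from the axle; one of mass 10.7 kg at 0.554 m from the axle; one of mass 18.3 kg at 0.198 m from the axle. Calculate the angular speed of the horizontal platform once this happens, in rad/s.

No external torque acts about the axle; L_before = L_after.
I_p = ½(97.2)(1.07)² = 55.64 kg·m².
Added inertia Σmr² = (17.9)(0.598)² + (10.7)(0.554)² + (18.3)(0.198)² = 10.40 kg·m²; I_f = 55.64 + 10.40 = 66.04 kg·m².
ω_f = I_p ω_i / I_f = (55.64)(5.54) / 66.04 = 4.667 rad/s.

ω_f ≈ 4.67 rad/s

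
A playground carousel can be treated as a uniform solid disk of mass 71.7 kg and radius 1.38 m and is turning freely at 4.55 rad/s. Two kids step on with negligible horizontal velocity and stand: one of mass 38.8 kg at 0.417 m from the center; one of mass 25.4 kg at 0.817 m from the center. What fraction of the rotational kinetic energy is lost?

The added mass arrives with no angular momentum about the center, and any external torque about the center is negligible, so the system's angular momentum is conserved.
I_p = ½(71.7)(1.38)² = 68.27 kg·m².
Added inertia Σmr² = (38.8)(0.417)² + (25.4)(0.817)² = 23.70 kg·m²; I_f = 68.27 + 23.70 = 91.97 kg·m².
ω_f = I_p ω_i / I_f = (68.27)(4.55) / 91.97 = 3.377 rad/s.
KE_i = ½(68.27)(4.550 rad/s)² = 706.7 J; KE_f = ½(91.97)(3.377)² = 524.6 J.
Fraction lost = 0.2577.

fraction ≈ 0.258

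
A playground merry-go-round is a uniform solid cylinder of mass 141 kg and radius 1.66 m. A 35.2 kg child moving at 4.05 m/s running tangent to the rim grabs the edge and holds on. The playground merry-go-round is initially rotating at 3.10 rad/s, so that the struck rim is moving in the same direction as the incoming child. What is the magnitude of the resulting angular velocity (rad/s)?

The axle reaction passes through the axle and exerts no torque about it; angular momentum about the axle is conserved through the impact.
I_p = ½(141)(1.66)² = 194.3 kg·m². Taking the sense of the child's angular momentum as positive, L_{child} = m v R = (35.2)(4.05)(1.66) = 236.6 kg·m²/s.
L_i = +I_p ω_p + m v R = +(194.3)(3.10) + 236.6 = 838.9 kg·m²/s.
After sticking, I_f = I_p + m R² = 194.3 + (35.2)(1.66)² = 291.3 kg·m².
ω_f = L_i / I_f = 838.9 / 291.3 = 2.880 rad/s.

|ω_f| ≈ 2.88 rad/s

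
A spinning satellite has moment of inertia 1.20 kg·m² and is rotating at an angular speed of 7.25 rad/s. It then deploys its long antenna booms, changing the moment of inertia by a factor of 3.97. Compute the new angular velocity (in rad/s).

ω₂ ≈ 1.83 rad/s

No external torque acts about the spin axis, so angular momentum is conserved.
I₂ = 3.97 × 1.20 = 4.764 kg·m².
ω₂ = I₁ω₁ / I₂ = (1.200)(7.25 rad/s) / (4.764) = 1.826 rad/s.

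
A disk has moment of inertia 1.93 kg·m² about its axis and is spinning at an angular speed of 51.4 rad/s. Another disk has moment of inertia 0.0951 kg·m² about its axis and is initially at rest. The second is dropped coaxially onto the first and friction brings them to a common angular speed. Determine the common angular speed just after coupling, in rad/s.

|ω_f| ≈ 49.0 rad/s

No external torque acts about the common axis, so total angular momentum is conserved.
Taking A's sense as positive: L = (1.930)(51.4) = 99.20 kg·m²·rad/s.
Combined I = 1.930 + 0.09510 = 2.025 kg·m².
ω_f = L / I = 99.20 / 2.025 = 48.99 rad/s.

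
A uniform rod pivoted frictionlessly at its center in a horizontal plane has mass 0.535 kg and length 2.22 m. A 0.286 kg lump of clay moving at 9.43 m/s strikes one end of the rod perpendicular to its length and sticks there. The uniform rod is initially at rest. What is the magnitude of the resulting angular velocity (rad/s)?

|ω_f| ≈ 5.23 rad/s

About the pivot the impulsive forces during the collision are internal, so angular momentum about that axis is conserved.
I_p = (1/12)(0.535)(2.22)² = 0.2197 kg·m². Taking the sense of the lump of clay's angular momentum as positive, L_{lump} = m v R = (0.286)(9.43)(2.22/2) = 2.994 kg·m²/s.
L_i = 0 + 2.994 = 2.994 kg·m²/s.
After sticking, I_f = I_p + m R² = 0.2197 + (0.286)(2.22/2)² = 0.5721 kg·m².
ω_f = L_i / I_f = 2.994 / 0.5721 = 5.233 rad/s.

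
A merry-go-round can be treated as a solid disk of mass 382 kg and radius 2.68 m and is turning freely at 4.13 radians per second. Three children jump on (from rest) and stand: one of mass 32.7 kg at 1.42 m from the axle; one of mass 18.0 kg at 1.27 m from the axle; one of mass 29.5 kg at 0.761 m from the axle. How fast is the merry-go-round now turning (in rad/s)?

The added mass arrives with no angular momentum about the axle, and any external torque about the axle is negligible, so the system's angular momentum is conserved.
I_p = ½(382)(2.68)² = 1372 kg·m².
Added inertia Σmr² = (32.7)(1.42)² + (18.0)(1.27)² + (29.5)(0.761)² = 112.1 kg·m²; I_f = 1372 + 112.1 = 1484 kg·m².
ω_f = I_p ω_i / I_f = (1372)(4.13) / 1484 = 3.818 rad/s.

ω_f ≈ 3.82 rad/s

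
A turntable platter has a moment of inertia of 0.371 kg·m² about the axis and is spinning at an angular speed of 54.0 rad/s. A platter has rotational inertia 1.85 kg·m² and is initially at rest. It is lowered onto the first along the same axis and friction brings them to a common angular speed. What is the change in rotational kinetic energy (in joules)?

No external torque acts about the common axis, so total angular momentum is conserved.
Taking A's sense as positive: L = (0.3710)(54.0) = 20.03 kg·m²·rad/s.
Combined I = 0.3710 + 1.850 = 2.221 kg·m².
ω_f = L / I = 20.03 / 2.221 = 9.020 rad/s.
KE_i = ½ΣIω² = 540.9 J; KE_f = ½(2.221)(9.020)² = 90.36 J.

ΔKE ≈ -451 J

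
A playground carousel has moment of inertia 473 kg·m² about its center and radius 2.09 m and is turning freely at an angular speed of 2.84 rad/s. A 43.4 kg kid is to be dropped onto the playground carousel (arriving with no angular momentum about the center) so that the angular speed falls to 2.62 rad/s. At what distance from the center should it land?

No external torque acts about the center; L_before = L_after.
I_p ω_i = (I_p + m r²) ω_f ⇒ m r² = I_p(ω_i/ω_f − 1) = 473.0(2.84/2.62 − 1) = 39.72 kg·m².
r = √(39.72/43.4) = 0.9566 m.

r ≈ 0.957 m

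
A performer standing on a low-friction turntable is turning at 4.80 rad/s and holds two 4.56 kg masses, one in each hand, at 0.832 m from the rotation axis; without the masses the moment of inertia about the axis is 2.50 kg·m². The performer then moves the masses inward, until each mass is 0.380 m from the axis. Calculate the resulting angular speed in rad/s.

No external torque acts about the spin axis, so angular momentum is conserved.
I₁ = 2.50 + 2(4.56)(0.832)² = 8.813 kg·m²; I₂ = 2.50 + 2(4.56)(0.380)² = 3.817 kg·m².
ω₂ = I₁ω₁ / I₂ = (8.813)(4.80 rad/s) / (3.817) = 11.08 rad/s.

ω₂ ≈ 11.1 rad/s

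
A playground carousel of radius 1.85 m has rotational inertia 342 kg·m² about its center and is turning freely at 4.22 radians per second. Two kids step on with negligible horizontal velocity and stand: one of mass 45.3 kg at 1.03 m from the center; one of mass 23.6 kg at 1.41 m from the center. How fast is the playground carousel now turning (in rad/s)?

No external torque acts about the center; L_before = L_after.
Added inertia Σmr² = (45.3)(1.03)² + (23.6)(1.41)² = 94.98 kg·m²; I_f = 342.0 + 94.98 = 437.0 kg·m².
ω_f = I_p ω_i / I_f = (342.0)(4.22) / 437.0 = 3.303 rad/s.

ω_f ≈ 3.30 rad/s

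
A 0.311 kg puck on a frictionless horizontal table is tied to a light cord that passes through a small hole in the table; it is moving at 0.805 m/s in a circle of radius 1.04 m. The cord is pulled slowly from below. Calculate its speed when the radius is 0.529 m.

v₂ ≈ 1.58 m/s

The only horizontal force on the mass is along the cord (radial), so it exerts no torque about the hole and angular momentum m v r is conserved.
v₂ = v₁ r₁ / r₂ = (0.805)(1.04) / (0.529) = 1.583 m/s.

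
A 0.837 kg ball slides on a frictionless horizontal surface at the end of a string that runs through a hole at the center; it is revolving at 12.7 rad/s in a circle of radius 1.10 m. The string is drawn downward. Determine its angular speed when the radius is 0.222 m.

ω₂ ≈ 312 rad/s

No torque about the axis ⇒ m r₁² ω₁ = m r₂² ω₂.
ω₂ = ω₁ (r₁/r₂)² = (12.7)(1.10/0.222)² = 311.8 rad/s.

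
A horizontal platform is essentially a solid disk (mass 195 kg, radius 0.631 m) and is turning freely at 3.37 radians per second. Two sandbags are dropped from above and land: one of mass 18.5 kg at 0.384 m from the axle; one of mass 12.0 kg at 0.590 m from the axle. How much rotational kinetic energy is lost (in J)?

The added mass arrives with no angular momentum about the axle, and any external torque about the axle is negligible, so the system's angular momentum is conserved.
I_p = ½(195)(0.631)² = 38.82 kg·m².
Added inertia Σmr² = (18.5)(0.384)² + (12.0)(0.590)² = 6.905 kg·m²; I_f = 38.82 + 6.905 = 45.73 kg·m².
ω_f = I_p ω_i / I_f = (38.82)(3.37) / 45.73 = 2.861 rad/s.
KE_i = ½(38.82)(3.370 rad/s)² = 220.4 J; KE_f = ½(45.73)(2.861)² = 187.2 J.

energy lost ≈ 33.3 J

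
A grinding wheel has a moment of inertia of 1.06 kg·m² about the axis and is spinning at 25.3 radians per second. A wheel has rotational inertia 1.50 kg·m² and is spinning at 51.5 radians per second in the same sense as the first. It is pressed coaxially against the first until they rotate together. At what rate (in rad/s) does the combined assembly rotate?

|ω_f| ≈ 40.7 rad/s

No external torque acts about the common axis, so total angular momentum is conserved.
Taking A's sense as positive: L = (1.060)(25.3) + (1.500)(51.5) = 104.1 kg·m²·rad/s.
Combined I = 1.060 + 1.500 = 2.560 kg·m².
ω_f = L / I = 104.1 / 2.560 = 40.65 rad/s.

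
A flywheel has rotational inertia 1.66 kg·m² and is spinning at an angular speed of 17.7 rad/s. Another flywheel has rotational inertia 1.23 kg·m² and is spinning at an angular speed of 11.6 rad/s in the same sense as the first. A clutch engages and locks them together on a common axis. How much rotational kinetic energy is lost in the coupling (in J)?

The coupling torques are internal; angular momentum about the shared axis is conserved.
Taking A's sense as positive: L = (1.660)(17.7) + (1.230)(11.6) = 43.65 kg·m²·rad/s.
Combined I = 1.660 + 1.230 = 2.890 kg·m².
ω_f = L / I = 43.65 / 2.890 = 15.10 rad/s.
KE_i = ½ΣIω² = 342.8 J; KE_f = ½(2.890)(15.10)² = 329.6 J.

ΔKE lost ≈ 13.1 J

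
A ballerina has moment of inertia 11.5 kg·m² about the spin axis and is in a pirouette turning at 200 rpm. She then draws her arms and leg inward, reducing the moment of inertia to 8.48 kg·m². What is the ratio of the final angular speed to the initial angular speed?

Angular momentum about the spin axis is conserved since the torque about it is zero.
ω₂/ω₁ = I₁/I₂ = 11.50 / 8.480 = 1.356.

ω₂/ω₁ ≈ 1.36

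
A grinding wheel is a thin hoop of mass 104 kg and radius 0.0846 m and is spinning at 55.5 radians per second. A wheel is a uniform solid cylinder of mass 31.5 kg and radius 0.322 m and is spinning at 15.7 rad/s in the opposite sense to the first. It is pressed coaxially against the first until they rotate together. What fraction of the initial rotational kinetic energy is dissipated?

fraction ≈ 0.962

The coupling torques are internal; angular momentum about the shared axis is conserved.
Moments of inertia: I_A = (104)(0.0846)² = 0.7443 kg·m²; I_B = ½(31.5)(0.322)² = 1.633 kg·m².
Taking A's sense as positive: L = (0.7443)(55.5) − (1.633)(15.7) = 15.67 kg·m²·rad/s.
Combined I = 0.7443 + 1.633 = 2.377 kg·m².
ω_f = L / I = 15.67 / 2.377 = 6.592 rad/s.
KE_i = ½ΣIω² = 1348 J; KE_f = ½(2.377)(6.592)² = 51.66 J.
Fraction dissipated = (KE_i − KE_f)/KE_i = 0.9617.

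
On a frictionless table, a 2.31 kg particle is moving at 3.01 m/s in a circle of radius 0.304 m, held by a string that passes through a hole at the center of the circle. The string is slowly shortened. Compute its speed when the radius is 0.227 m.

Central (radial) force ⇒ zero torque about the center ⇒ m v r is constant.
v₂ = v₁ r₁ / r₂ = (3.01)(0.304) / (0.227) = 4.031 m/s.

v₂ ≈ 4.03 m/s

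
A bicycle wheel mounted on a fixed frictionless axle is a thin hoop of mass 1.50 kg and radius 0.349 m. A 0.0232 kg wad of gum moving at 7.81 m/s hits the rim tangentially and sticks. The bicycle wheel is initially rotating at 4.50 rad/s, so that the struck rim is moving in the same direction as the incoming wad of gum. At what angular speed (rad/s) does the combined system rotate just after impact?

The axle reaction passes through the axle and exerts no torque about it; angular momentum about the axle is conserved through the impact.
I_p = (1.50)(0.349)² = 0.1827 kg·m². Taking the sense of the wad of gum's angular momentum as positive, L_{wad} = m v R = (0.0232)(7.81)(0.349) = 0.06324 kg·m²/s.
L_i = +I_p ω_p + m v R = +(0.1827)(4.50) + 0.06324 = 0.8854 kg·m²/s.
After sticking, I_f = I_p + m R² = 0.1827 + (0.0232)(0.349)² = 0.1855 kg·m².
ω_f = L_i / I_f = 0.8854 / 0.1855 = 4.772 rad/s.

|ω_f| ≈ 4.77 rad/s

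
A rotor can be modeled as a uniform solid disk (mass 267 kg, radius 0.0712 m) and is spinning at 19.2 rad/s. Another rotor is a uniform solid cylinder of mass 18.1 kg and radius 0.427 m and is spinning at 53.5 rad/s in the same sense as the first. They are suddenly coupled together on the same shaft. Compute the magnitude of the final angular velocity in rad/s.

|ω_f| ≈ 43.5 rad/s

The coupling torques are internal; angular momentum about the shared axis is conserved.
Moments of inertia: I_A = ½(267)(0.0712)² = 0.6768 kg·m²; I_B = ½(18.1)(0.427)² = 1.650 kg·m².
Taking A's sense as positive: L = (0.6768)(19.2) + (1.650)(53.5) = 101.3 kg·m²·rad/s.
Combined I = 0.6768 + 1.650 = 2.327 kg·m².
ω_f = L / I = 101.3 / 2.327 = 43.52 rad/s.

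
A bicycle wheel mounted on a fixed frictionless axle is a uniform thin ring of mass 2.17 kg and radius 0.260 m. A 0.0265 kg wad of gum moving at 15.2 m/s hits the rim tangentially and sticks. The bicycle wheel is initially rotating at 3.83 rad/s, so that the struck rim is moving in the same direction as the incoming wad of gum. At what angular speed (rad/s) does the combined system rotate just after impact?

About the axle the impulsive forces during the collision are internal, so angular momentum about that axis is conserved.
I_p = (2.17)(0.260)² = 0.1467 kg·m². Taking the sense of the wad of gum's angular momentum as positive, L_{wad} = m v R = (0.0265)(15.2)(0.260) = 0.1047 kg·m²/s.
L_i = +I_p ω_p + m v R = +(0.1467)(3.83) + 0.1047 = 0.6666 kg·m²/s.
After sticking, I_f = I_p + m R² = 0.1467 + (0.0265)(0.260)² = 0.1485 kg·m².
ω_f = L_i / I_f = 0.6666 / 0.1485 = 4.489 rad/s.

|ω_f| ≈ 4.49 rad/s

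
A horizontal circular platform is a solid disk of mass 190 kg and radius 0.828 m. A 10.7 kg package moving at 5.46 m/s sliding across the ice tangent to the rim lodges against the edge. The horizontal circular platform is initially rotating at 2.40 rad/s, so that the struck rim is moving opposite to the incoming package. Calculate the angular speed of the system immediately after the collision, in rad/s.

The axle reaction passes through the central axle and exerts no torque about it; angular momentum about the central axle is conserved through the impact.
I_p = ½(190)(0.828)² = 65.13 kg·m². Taking the sense of the package's angular momentum as positive, L_{package} = m v R = (10.7)(5.46)(0.828) = 48.37 kg·m²/s.
L_i = −I_p ω_p + m v R = −(65.13)(2.40) + 48.37 = -107.9 kg·m²/s.
After sticking, I_f = I_p + m R² = 65.13 + (10.7)(0.828)² = 72.47 kg·m².
ω_f = L_i / I_f = -107.9 / 72.47 = -1.490 rad/s.

|ω_f| ≈ 1.49 rad/s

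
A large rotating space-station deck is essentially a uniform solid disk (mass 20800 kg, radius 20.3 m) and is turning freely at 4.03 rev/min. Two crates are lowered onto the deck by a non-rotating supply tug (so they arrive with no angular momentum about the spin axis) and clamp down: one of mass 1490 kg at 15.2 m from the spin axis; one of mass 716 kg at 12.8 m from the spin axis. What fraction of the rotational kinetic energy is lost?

fraction ≈ 0.0972

No external torque acts about the spin axis; L_before = L_after.
I_p = ½(20800)(20.3)² = 4.286e+06 kg·m².
Added inertia Σmr² = (1490)(15.2)² + (716)(12.8)² = 4.616e+05 kg·m²; I_f = 4.286e+06 + 4.616e+05 = 4.747e+06 kg·m².
ω_f = I_p ω_i / I_f = (4.286e+06)(4.03) / 4.747e+06 = 3.638 rpm.
KE_i = ½(4.286e+06)(0.4220 rad/s)² = 3.816e+05 J; KE_f = ½(4.747e+06)(0.3810)² = 3.445e+05 J.
Fraction lost = 0.09723.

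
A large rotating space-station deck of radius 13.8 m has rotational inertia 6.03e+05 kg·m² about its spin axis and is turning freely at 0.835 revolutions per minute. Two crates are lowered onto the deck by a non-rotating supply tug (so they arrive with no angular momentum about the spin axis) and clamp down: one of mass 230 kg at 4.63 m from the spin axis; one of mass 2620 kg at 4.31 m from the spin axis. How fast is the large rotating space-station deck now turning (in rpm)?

No external torque acts about the spin axis; L_before = L_after.
Added inertia Σmr² = (230)(4.63)² + (2620)(4.31)² = 53600 kg·m²; I_f = 6.030e+05 + 53600 = 6.566e+05 kg·m².
ω_f = I_p ω_i / I_f = (6.030e+05)(0.835) / 6.566e+05 = 0.7668 rpm.

ω_f ≈ 0.767 rpm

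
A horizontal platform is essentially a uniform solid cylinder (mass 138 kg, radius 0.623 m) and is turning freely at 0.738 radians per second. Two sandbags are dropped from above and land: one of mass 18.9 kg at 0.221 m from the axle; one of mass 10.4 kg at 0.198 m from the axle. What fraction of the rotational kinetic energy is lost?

fraction ≈ 0.0473

The added mass arrives with no angular momentum about the axle, and any external torque about the axle is negligible, so the system's angular momentum is conserved.
I_p = ½(138)(0.623)² = 26.78 kg·m².
Added inertia Σmr² = (18.9)(0.221)² + (10.4)(0.198)² = 1.331 kg·m²; I_f = 26.78 + 1.331 = 28.11 kg·m².
ω_f = I_p ω_i / I_f = (26.78)(0.738) / 28.11 = 0.7031 rad/s.
KE_i = ½(26.78)(0.7380 rad/s)² = 7.293 J; KE_f = ½(28.11)(0.7031)² = 6.948 J.
Fraction lost = 0.04734.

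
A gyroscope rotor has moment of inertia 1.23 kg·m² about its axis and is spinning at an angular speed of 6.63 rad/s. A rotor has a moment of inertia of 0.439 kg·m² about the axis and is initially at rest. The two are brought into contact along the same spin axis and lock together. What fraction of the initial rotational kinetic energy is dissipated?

fraction ≈ 0.263

No external torque acts about the common axis, so total angular momentum is conserved.
Taking A's sense as positive: L = (1.230)(6.63) = 8.155 kg·m²·rad/s.
Combined I = 1.230 + 0.4390 = 1.669 kg·m².
ω_f = L / I = 8.155 / 1.669 = 4.886 rad/s.
KE_i = ½ΣIω² = 27.03 J; KE_f = ½(1.669)(4.886)² = 19.92 J.
Fraction dissipated = (KE_i − KE_f)/KE_i = 0.2630.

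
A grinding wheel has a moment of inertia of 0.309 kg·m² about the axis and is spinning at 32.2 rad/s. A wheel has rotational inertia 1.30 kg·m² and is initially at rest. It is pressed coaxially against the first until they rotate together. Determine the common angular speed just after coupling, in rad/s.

No external torque acts about the common axis, so total angular momentum is conserved.
Taking A's sense as positive: L = (0.3090)(32.2) = 9.950 kg·m²·rad/s.
Combined I = 0.3090 + 1.300 = 1.609 kg·m².
ω_f = L / I = 9.950 / 1.609 = 6.184 rad/s.

|ω_f| ≈ 6.18 rad/s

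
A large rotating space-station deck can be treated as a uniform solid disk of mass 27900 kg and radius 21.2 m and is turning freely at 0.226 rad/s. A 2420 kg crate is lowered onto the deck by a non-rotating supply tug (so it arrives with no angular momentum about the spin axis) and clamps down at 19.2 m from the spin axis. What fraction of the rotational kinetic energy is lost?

No external torque acts about the spin axis; L_before = L_after.
I_p = ½(27900)(21.2)² = 6.270e+06 kg·m².
Added inertia Σmr² = (2420)(19.2)² = 8.921e+05 kg·m²; I_f = 6.270e+06 + 8.921e+05 = 7.162e+06 kg·m².
ω_f = I_p ω_i / I_f = (6.270e+06)(0.226) / 7.162e+06 = 0.1978 rad/s.
KE_i = ½(6.270e+06)(0.2260 rad/s)² = 1.601e+05 J; KE_f = ½(7.162e+06)(0.1978)² = 1.402e+05 J.
Fraction lost = 0.1246.

fraction ≈ 0.125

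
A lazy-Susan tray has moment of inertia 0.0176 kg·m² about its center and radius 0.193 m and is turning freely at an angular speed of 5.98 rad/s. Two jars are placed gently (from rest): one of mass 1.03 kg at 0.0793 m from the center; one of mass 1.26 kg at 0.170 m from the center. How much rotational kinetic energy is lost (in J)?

energy lost ≈ 0.223 J

No external torque acts about the center; L_before = L_after.
Added inertia Σmr² = (1.03)(0.0793)² + (1.26)(0.170)² = 0.04289 kg·m²; I_f = 0.01760 + 0.04289 = 0.06049 kg·m².
ω_f = I_p ω_i / I_f = (0.01760)(5.98) / 0.06049 = 1.740 rad/s.
KE_i = ½(0.01760)(5.980 rad/s)² = 0.3147 J; KE_f = ½(0.06049)(1.740)² = 0.09156 J.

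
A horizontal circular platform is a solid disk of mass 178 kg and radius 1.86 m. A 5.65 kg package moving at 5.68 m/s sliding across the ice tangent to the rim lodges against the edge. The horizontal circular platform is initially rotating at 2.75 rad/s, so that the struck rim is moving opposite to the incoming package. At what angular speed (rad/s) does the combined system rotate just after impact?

About the central axle the impulsive forces during the collision are internal, so angular momentum about that axis is conserved.
I_p = ½(178)(1.86)² = 307.9 kg·m². Taking the sense of the package's angular momentum as positive, L_{package} = m v R = (5.65)(5.68)(1.86) = 59.69 kg·m²/s.
L_i = −I_p ω_p + m v R = −(307.9)(2.75) + 59.69 = -787.0 kg·m²/s.
After sticking, I_f = I_p + m R² = 307.9 + (5.65)(1.86)² = 327.5 kg·m².
ω_f = L_i / I_f = -787.0 / 327.5 = -2.404 rad/s.

|ω_f| ≈ 2.40 rad/s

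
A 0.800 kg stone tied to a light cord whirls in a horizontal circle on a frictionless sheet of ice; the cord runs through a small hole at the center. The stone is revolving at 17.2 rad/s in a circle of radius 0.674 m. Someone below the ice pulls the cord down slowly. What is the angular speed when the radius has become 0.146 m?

No torque about the axis ⇒ m r₁² ω₁ = m r₂² ω₂.
ω₂ = ω₁ (r₁/r₂)² = (17.2)(0.674/0.146)² = 366.6 rad/s.

ω₂ ≈ 367 rad/s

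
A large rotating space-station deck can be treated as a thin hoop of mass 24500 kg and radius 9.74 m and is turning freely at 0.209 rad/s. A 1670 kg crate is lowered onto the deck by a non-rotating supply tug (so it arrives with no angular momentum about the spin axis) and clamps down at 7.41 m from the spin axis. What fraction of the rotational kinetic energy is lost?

The added mass arrives with no angular momentum about the spin axis, and any external torque about the spin axis is negligible, so the system's angular momentum is conserved.
I_p = (24500)(9.74)² = 2.324e+06 kg·m².
Added inertia Σmr² = (1670)(7.41)² = 91700 kg·m²; I_f = 2.324e+06 + 91700 = 2.416e+06 kg·m².
ω_f = I_p ω_i / I_f = (2.324e+06)(0.209) / 2.416e+06 = 0.2011 rad/s.
KE_i = ½(2.324e+06)(0.2090 rad/s)² = 50760 J; KE_f = ½(2.416e+06)(0.2011)² = 48840 J.
Fraction lost = 0.03795.

fraction ≈ 0.0380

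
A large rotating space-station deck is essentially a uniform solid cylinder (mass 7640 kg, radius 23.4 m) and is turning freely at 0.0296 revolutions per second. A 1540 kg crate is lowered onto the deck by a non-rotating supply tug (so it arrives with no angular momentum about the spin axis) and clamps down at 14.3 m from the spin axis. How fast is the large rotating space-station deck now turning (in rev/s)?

ω_f ≈ 0.0257 rev/s

No external torque acts about the spin axis; L_before = L_after.
I_p = ½(7640)(23.4)² = 2.092e+06 kg·m².
Added inertia Σmr² = (1540)(14.3)² = 3.149e+05 kg·m²; I_f = 2.092e+06 + 3.149e+05 = 2.407e+06 kg·m².
ω_f = I_p ω_i / I_f = (2.092e+06)(0.0296) / 2.407e+06 = 0.02573 rev/s.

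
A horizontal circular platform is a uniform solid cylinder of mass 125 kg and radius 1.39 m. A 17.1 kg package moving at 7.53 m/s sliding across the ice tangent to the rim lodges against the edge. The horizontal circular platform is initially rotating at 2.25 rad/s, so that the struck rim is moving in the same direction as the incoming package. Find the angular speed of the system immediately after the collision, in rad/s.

The axle reaction passes through the central axle and exerts no torque about it; angular momentum about the central axle is conserved through the impact.
I_p = ½(125)(1.39)² = 120.8 kg·m². Taking the sense of the package's angular momentum as positive, L_{package} = m v R = (17.1)(7.53)(1.39) = 179.0 kg·m²/s.
L_i = +I_p ω_p + m v R = +(120.8)(2.25) + 179.0 = 450.7 kg·m²/s.
After sticking, I_f = I_p + m R² = 120.8 + (17.1)(1.39)² = 153.8 kg·m².
ω_f = L_i / I_f = 450.7 / 153.8 = 2.930 rad/s.

|ω_f| ≈ 2.93 rad/s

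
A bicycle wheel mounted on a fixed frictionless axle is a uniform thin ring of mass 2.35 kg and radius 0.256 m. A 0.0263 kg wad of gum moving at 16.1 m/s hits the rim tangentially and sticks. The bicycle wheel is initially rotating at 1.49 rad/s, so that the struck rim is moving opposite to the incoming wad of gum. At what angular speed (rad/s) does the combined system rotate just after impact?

|ω_f| ≈ 0.777 rad/s

The axle reaction passes through the axle and exerts no torque about it; angular momentum about the axle is conserved through the impact.
I_p = (2.35)(0.256)² = 0.1540 kg·m². Taking the sense of the wad of gum's angular momentum as positive, L_{wad} = m v R = (0.0263)(16.1)(0.256) = 0.1084 kg·m²/s.
L_i = −I_p ω_p + m v R = −(0.1540)(1.49) + 0.1084 = -0.1211 kg·m²/s.
After sticking, I_f = I_p + m R² = 0.1540 + (0.0263)(0.256)² = 0.1557 kg·m².
ω_f = L_i / I_f = -0.1211 / 0.1557 = -0.7775 rad/s.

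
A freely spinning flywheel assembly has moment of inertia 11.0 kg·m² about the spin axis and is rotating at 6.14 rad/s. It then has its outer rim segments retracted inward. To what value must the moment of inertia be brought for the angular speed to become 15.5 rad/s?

With no external torque about the axis, L is conserved: I₁ω₁ = I₂ω₂.
I₂ = I₁ω₁ / ω₂ = (11.0)(6.14) / (15.5) = 4.357 kg·m².

I₂ ≈ 4.36 kg·m²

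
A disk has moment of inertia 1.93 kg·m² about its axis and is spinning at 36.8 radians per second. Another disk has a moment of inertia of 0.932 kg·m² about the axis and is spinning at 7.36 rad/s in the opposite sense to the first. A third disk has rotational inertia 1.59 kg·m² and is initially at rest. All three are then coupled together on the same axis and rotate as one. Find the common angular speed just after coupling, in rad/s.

|ω_f| ≈ 14.4 rad/s

The coupling torques are internal; angular momentum about the shared axis is conserved.
Taking A's sense as positive: L = (1.930)(36.8) − (0.9320)(7.36) = 64.16 kg·m²·rad/s.
Combined I = 1.930 + 0.9320 + 1.590 = 4.452 kg·m².
ω_f = L / I = 64.16 / 4.452 = 14.41 rad/s.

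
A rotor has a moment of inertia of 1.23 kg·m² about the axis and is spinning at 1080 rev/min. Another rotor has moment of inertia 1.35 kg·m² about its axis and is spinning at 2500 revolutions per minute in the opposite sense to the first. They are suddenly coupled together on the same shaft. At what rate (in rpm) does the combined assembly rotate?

|ω_f| ≈ 793 rpm

No external torque acts about the common axis, so total angular momentum is conserved.
Taking A's sense as positive: L = (1.230)(1080) − (1.350)(2500) = -2047 kg·m²·rpm.
Combined I = 1.230 + 1.350 = 2.580 kg·m².
ω_f = L / I = -2047 / 2.580 = -793.3 rpm.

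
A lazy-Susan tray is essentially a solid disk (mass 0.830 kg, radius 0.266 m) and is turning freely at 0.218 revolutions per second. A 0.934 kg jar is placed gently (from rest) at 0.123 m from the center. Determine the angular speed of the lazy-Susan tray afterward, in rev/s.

ω_f ≈ 0.147 rev/s

The added mass arrives with no angular momentum about the center, and any external torque about the center is negligible, so the system's angular momentum is conserved.
I_p = ½(0.830)(0.266)² = 0.02936 kg·m².
Added inertia Σmr² = (0.934)(0.123)² = 0.01413 kg·m²; I_f = 0.02936 + 0.01413 = 0.04349 kg·m².
ω_f = I_p ω_i / I_f = (0.02936)(0.218) / 0.04349 = 0.1472 rev/s.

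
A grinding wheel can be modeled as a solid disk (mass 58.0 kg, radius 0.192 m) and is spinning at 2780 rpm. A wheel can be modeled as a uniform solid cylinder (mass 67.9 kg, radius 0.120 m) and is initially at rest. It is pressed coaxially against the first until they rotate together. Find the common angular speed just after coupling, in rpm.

|ω_f| ≈ 1910 rpm

No external torque acts about the common axis, so total angular momentum is conserved.
Moments of inertia: I_A = ½(58.0)(0.192)² = 1.069 kg·m²; I_B = ½(67.9)(0.120)² = 0.4889 kg·m².
Taking A's sense as positive: L = (1.069)(2780) = 2972 kg·m²·rpm.
Combined I = 1.069 + 0.4889 = 1.558 kg·m².
ω_f = L / I = 2972 / 1.558 = 1908 rpm.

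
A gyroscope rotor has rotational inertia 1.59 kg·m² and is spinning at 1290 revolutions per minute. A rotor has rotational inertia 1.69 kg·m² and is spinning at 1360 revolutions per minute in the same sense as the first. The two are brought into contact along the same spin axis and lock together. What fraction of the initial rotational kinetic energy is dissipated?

The coupling torques are internal; angular momentum about the shared axis is conserved.
Taking A's sense as positive: L = (1.590)(1290) + (1.690)(1360) = 4350 kg·m²·rpm.
Combined I = 1.590 + 1.690 = 3.280 kg·m².
ω_f = L / I = 4350 / 3.280 = 1326 rpm.
KE_i = ½ΣIω² = 31650 J; KE_f = ½(3.280)(138.9)² = 31630 J.
Fraction dissipated = (KE_i − KE_f)/KE_i = 0.0006955.

fraction ≈ 0.000696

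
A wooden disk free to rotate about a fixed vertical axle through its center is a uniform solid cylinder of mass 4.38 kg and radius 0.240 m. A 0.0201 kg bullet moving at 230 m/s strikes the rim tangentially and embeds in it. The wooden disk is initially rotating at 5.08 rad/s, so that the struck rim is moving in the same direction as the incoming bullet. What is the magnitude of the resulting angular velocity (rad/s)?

|ω_f| ≈ 13.7 rad/s

The axle reaction passes through the axle and exerts no torque about it; angular momentum about the axle is conserved through the impact.
I_p = ½(4.38)(0.240)² = 0.1261 kg·m². Taking the sense of the bullet's angular momentum as positive, L_{bullet} = m v R = (0.0201)(230)(0.240) = 1.110 kg·m²/s.
L_i = +I_p ω_p + m v R = +(0.1261)(5.08) + 1.110 = 1.750 kg·m²/s.
After sticking, I_f = I_p + m R² = 0.1261 + (0.0201)(0.240)² = 0.1273 kg·m².
ω_f = L_i / I_f = 1.750 / 0.1273 = 13.75 rad/s.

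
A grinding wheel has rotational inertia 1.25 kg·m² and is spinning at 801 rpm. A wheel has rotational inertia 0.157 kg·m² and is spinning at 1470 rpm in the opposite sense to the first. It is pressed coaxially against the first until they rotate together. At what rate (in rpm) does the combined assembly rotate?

|ω_f| ≈ 548 rpm

The coupling torques are internal; angular momentum about the shared axis is conserved.
Taking A's sense as positive: L = (1.250)(801) − (0.1570)(1470) = 770.5 kg·m²·rpm.
Combined I = 1.250 + 0.1570 = 1.407 kg·m².
ω_f = L / I = 770.5 / 1.407 = 547.6 rpm.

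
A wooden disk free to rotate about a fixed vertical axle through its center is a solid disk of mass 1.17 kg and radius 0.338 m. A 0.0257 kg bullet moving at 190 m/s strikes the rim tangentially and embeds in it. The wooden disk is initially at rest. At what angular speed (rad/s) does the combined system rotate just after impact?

|ω_f| ≈ 23.7 rad/s

The axle reaction passes through the axle and exerts no torque about it; angular momentum about the axle is conserved through the impact.
I_p = ½(1.17)(0.338)² = 0.06683 kg·m². Taking the sense of the bullet's angular momentum as positive, L_{bullet} = m v R = (0.0257)(190)(0.338) = 1.650 kg·m²/s.
L_i = 0 + 1.650 = 1.650 kg·m²/s.
After sticking, I_f = I_p + m R² = 0.06683 + (0.0257)(0.338)² = 0.06977 kg·m².
ω_f = L_i / I_f = 1.650 / 0.06977 = 23.66 rad/s.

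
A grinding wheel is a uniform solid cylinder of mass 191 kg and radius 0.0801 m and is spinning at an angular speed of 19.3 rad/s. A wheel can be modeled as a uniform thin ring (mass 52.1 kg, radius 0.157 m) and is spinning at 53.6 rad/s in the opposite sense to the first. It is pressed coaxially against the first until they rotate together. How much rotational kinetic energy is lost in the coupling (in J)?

ΔKE lost ≈ 1100 J

The coupling torques are internal; angular momentum about the shared axis is conserved.
Moments of inertia: I_A = ½(191)(0.0801)² = 0.6127 kg·m²; I_B = (52.1)(0.157)² = 1.284 kg·m².
Taking A's sense as positive: L = (0.6127)(19.3) − (1.284)(53.6) = -57.01 kg·m²·rad/s.
Combined I = 0.6127 + 1.284 = 1.897 kg·m².
ω_f = L / I = -57.01 / 1.897 = -30.05 rad/s.
KE_i = ½ΣIω² = 1959 J; KE_f = ½(1.897)(30.05)² = 856.6 J.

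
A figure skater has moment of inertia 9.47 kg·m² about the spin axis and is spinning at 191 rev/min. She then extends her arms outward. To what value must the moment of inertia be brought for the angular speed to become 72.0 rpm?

With no external torque about the axis, L is conserved: I₁ω₁ = I₂ω₂.
I₂ = I₁ω₁ / ω₂ = (9.47)(191) / (72.0) = 25.12 kg·m².

I₂ ≈ 25.1 kg·m²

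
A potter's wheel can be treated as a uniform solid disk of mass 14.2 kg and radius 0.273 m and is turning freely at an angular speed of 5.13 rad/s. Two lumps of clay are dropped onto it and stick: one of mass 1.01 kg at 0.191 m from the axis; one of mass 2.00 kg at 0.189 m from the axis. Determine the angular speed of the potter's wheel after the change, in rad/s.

ω_f ≈ 4.26 rad/s

The added mass arrives with no angular momentum about the axis, and any external torque about the axis is negligible, so the system's angular momentum is conserved.
I_p = ½(14.2)(0.273)² = 0.5292 kg·m².
Added inertia Σmr² = (1.01)(0.191)² + (2.00)(0.189)² = 0.1083 kg·m²; I_f = 0.5292 + 0.1083 = 0.6374 kg·m².
ω_f = I_p ω_i / I_f = (0.5292)(5.13) / 0.6374 = 4.259 rad/s.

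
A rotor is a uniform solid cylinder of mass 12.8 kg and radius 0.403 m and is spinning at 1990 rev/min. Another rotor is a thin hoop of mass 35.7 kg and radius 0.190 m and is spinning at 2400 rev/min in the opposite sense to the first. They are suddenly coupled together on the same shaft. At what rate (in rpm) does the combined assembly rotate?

|ω_f| ≈ 440 rpm

No external torque acts about the common axis, so total angular momentum is conserved.
Moments of inertia: I_A = ½(12.8)(0.403)² = 1.039 kg·m²; I_B = (35.7)(0.190)² = 1.289 kg·m².
Taking A's sense as positive: L = (1.039)(1990) − (1.289)(2400) = -1025 kg·m²·rpm.
Combined I = 1.039 + 1.289 = 2.328 kg·m².
ω_f = L / I = -1025 / 2.328 = -440.1 rpm.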